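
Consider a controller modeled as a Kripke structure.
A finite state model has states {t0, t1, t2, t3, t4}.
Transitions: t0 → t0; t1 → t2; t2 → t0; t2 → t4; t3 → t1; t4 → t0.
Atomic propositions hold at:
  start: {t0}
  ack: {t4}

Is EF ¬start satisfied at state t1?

Yes

Sat(¬start) = {t1, t2, t3, t4}
EF ¬start: least fixpoint, start Z0 = {t1, t2, t3, t4}, add states with some successor in Z. Already a fixed point.
Sat(EF ¬start) = {t1, t2, t3, t4}
t1 ∈ Sat(EF ¬start) = {t1, t2, t3, t4}, so the formula holds at t1.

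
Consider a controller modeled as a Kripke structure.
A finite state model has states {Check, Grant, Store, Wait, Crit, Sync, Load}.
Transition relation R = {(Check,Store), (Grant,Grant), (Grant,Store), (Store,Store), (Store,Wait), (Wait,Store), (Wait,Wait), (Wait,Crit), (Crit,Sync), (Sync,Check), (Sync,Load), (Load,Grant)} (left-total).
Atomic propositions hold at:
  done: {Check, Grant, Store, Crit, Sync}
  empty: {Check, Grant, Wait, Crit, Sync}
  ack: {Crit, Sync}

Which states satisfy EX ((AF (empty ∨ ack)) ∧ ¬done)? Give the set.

{Store, Wait, Sync}

Sat(empty ∨ ack) = {Check, Grant, Wait, Crit, Sync}
AF (empty ∨ ack): least fixpoint, start Z0 = {Check, Grant, Wait, Crit, Sync}, add states with every successor in Z. Z1 = {Check, Grant, Wait, Crit, Sync, Load}; fixed.
Sat(AF (empty ∨ ack)) = {Check, Grant, Wait, Crit, Sync, Load}
Sat(¬done) = {Wait, Load}
Sat((AF (empty ∨ ack)) ∧ ¬done) = {Wait, Load}
Sat(EX ((AF (empty ∨ ack)) ∧ ¬done)) = {s : some successor in {Wait, Load}} = {Store, Wait, Sync}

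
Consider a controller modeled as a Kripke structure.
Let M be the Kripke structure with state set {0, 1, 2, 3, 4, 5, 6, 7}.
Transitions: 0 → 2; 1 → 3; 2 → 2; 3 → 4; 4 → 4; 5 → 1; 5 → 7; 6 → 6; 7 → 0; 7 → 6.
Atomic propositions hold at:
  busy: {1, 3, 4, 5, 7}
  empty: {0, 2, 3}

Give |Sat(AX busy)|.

4

Sat(AX busy) = {s : every successor in {1, 3, 4, 5, 7}} = {1, 3, 4, 5}
|Sat(AX busy)| = |{1, 3, 4, 5}| = 4.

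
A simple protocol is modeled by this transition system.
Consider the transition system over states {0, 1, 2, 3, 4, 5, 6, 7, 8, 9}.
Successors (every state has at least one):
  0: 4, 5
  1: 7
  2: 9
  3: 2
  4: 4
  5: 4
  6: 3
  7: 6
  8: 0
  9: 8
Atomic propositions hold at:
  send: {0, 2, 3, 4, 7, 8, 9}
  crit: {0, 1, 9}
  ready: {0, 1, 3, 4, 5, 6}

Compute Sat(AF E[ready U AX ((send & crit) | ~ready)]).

{1, 2, 3, 6, 7, 8, 9}

Sat(send & crit) = {0, 9}
Sat(~ready) = {2, 7, 8, 9}
Sat((send & crit) | ~ready) = {0, 2, 7, 8, 9}
Sat(AX ((send & crit) | ~ready)) = {s : every successor in {0, 2, 7, 8, 9}} = {1, 2, 3, 8, 9}
E[ready U AX ((send & crit) | ~ready)]: least fixpoint, start Z0 = Sat(AX ((send & crit) | ~ready)) = {1, 2, 3, 8, 9}, add states in Sat(ready) with some successor in Z. Z1 = {1, 2, 3, 6, 8, 9}; fixed.
Sat(E[ready U AX ((send & crit) | ~ready)]) = {1, 2, 3, 6, 8, 9}
AF E[ready U AX ((send & crit) | ~ready)]: least fixpoint, start Z0 = {1, 2, 3, 6, 8, 9}, add states with every successor in Z. Z1 = {1, 2, 3, 6, 7, 8, 9}; fixed.
Sat(AF E[ready U AX ((send & crit) | ~ready)]) = {1, 2, 3, 6, 7, 8, 9}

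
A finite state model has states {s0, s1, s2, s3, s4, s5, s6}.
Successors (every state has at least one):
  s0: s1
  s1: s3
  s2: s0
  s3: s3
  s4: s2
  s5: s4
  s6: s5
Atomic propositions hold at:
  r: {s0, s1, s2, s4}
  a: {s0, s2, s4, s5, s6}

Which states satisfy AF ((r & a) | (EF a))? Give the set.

Sat(r & a) = {s0, s2, s4}
EF a: least fixpoint, start Z0 = {s0, s2, s4, s5, s6}, add states with some successor in Z. Already a fixed point.
Sat(EF a) = {s0, s2, s4, s5, s6}
Sat((r & a) | (EF a)) = {s0, s2, s4, s5, s6}
AF ((r & a) | (EF a)): least fixpoint, start Z0 = {s0, s2, s4, s5, s6}, add states with every successor in Z. Already a fixed point.
Sat(AF ((r & a) | (EF a))) = {s0, s2, s4, s5, s6}

{s0, s2, s4, s5, s6}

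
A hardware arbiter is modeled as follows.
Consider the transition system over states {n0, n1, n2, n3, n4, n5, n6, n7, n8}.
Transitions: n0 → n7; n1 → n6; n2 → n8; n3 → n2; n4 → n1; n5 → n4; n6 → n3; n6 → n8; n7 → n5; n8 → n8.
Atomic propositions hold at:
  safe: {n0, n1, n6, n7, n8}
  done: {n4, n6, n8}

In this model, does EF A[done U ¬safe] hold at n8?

No

Sat(¬safe) = {n2, n3, n4, n5}
A[done U ¬safe]: least fixpoint, start Z0 = Sat(¬safe) = {n2, n3, n4, n5}, add states in Sat(done) with every successor in Z. Already a fixed point.
Sat(A[done U ¬safe]) = {n2, n3, n4, n5}
EF A[done U ¬safe]: least fixpoint, start Z0 = {n2, n3, n4, n5}, add states with some successor in Z. Z1 = {n2, n3, n4, n5, n6, n7}; Z2 = {n0, n1, n2, n3, n4, n5, n6, n7}; fixed.
Sat(EF A[done U ¬safe]) = {n0, n1, n2, n3, n4, n5, n6, n7}
n8 ∉ Sat(EF A[done U ¬safe]) = {n0, n1, n2, n3, n4, n5, n6, n7}, so the formula does not hold at n8.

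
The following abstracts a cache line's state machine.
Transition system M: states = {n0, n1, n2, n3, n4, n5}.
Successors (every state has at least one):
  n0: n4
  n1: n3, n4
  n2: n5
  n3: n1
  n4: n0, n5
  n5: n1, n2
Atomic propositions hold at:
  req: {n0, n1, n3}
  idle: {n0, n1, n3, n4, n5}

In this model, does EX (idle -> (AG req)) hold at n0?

AG req: greatest fixpoint, start Z0 = {n0, n1, n3}, keep only states in Sat with every successor in Z. Z1 = {n3}; Z2 = ∅; fixed.
Sat(AG req) = ∅
Sat(idle -> (AG req)) = {n2}
Sat(EX (idle -> (AG req))) = {s : some successor in {n2}} = {n5}
n0 ∉ Sat(EX (idle -> (AG req))) = {n5}, so the formula does not hold at n0.

No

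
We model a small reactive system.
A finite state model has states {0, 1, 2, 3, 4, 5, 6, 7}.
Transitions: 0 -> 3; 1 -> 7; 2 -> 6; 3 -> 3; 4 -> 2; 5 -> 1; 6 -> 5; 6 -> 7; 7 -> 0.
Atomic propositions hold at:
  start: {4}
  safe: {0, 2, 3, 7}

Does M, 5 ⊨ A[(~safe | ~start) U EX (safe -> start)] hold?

Sat(~safe) = {1, 4, 5, 6}
Sat(~start) = {0, 1, 2, 3, 5, 6, 7}
Sat(~safe | ~start) = {0, 1, 2, 3, 4, 5, 6, 7}
Sat(safe -> start) = {1, 4, 5, 6}
Sat(EX (safe -> start)) = {s : some successor in {1, 4, 5, 6}} = {2, 5, 6}
A[(~safe | ~start) U EX (safe -> start)]: least fixpoint, start Z0 = Sat(EX (safe -> start)) = {2, 5, 6}, add states in Sat(~safe | ~start) with every successor in Z. Z1 = {2, 4, 5, 6}; fixed.
Sat(A[(~safe | ~start) U EX (safe -> start)]) = {2, 4, 5, 6}
5 ∈ Sat(A[(~safe | ~start) U EX (safe -> start)]) = {2, 4, 5, 6}, so the formula holds at 5.

Yes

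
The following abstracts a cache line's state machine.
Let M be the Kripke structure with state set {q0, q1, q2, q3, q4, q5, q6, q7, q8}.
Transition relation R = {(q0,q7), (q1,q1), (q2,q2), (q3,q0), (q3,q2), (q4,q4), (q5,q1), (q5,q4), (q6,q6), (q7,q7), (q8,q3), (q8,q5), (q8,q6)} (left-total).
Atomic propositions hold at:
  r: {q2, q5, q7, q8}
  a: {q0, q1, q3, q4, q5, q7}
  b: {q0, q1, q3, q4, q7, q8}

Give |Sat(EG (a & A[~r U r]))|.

Sat(~r) = {q0, q1, q3, q4, q6}
A[~r U r]: least fixpoint, start Z0 = Sat(r) = {q2, q5, q7, q8}, add states in Sat(~r) with every successor in Z. Z1 = {q0, q2, q5, q7, q8}; Z2 = {q0, q2, q3, q5, q7, q8}; fixed.
Sat(A[~r U r]) = {q0, q2, q3, q5, q7, q8}
Sat(a & A[~r U r]) = {q0, q3, q5, q7}
EG (a & A[~r U r]): greatest fixpoint, start Z0 = {q0, q3, q5, q7}, keep only states in Sat with some successor in Z. Z1 = {q0, q3, q7}; fixed.
Sat(EG (a & A[~r U r])) = {q0, q3, q7}
|Sat(EG (a & A[~r U r]))| = |{q0, q3, q7}| = 3.

3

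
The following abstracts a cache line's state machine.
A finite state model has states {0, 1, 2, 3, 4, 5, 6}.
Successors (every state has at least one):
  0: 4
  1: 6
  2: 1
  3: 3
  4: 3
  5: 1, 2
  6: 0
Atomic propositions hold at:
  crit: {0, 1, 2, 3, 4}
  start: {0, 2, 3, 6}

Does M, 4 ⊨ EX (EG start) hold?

Yes

EG start: greatest fixpoint, start Z0 = {0, 2, 3, 6}, keep only states in Sat with some successor in Z. Z1 = {3, 6}; Z2 = {3}; fixed.
Sat(EG start) = {3}
Sat(EX (EG start)) = {s : some successor in {3}} = {3, 4}
4 ∈ Sat(EX (EG start)) = {3, 4}, so the formula holds at 4.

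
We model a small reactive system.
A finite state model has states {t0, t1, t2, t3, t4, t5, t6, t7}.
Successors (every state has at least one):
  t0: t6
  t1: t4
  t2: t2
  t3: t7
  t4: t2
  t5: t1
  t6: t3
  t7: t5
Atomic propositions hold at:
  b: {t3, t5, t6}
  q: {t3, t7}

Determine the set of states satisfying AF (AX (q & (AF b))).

{t0, t3, t6}

AF b: least fixpoint, start Z0 = {t3, t5, t6}, add states with every successor in Z. Z1 = {t0, t3, t5, t6, t7}; fixed.
Sat(AF b) = {t0, t3, t5, t6, t7}
Sat(q & (AF b)) = {t3, t7}
Sat(AX (q & (AF b))) = {s : every successor in {t3, t7}} = {t3, t6}
AF (AX (q & (AF b))): least fixpoint, start Z0 = {t3, t6}, add states with every successor in Z. Z1 = {t0, t3, t6}; fixed.
Sat(AF (AX (q & (AF b)))) = {t0, t3, t6}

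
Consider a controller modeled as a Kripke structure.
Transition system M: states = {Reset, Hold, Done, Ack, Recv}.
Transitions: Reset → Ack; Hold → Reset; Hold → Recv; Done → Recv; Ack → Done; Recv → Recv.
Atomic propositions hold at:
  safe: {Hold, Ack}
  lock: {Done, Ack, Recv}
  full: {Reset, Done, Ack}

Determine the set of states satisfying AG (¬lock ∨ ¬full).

{Recv}

Sat(¬lock) = {Reset, Hold}
Sat(¬full) = {Hold, Recv}
Sat(¬lock ∨ ¬full) = {Reset, Hold, Recv}
AG (¬lock ∨ ¬full): greatest fixpoint, start Z0 = {Reset, Hold, Recv}, keep only states in Sat with every successor in Z. Z1 = {Hold, Recv}; Z2 = {Recv}; fixed.
Sat(AG (¬lock ∨ ¬full)) = {Recv}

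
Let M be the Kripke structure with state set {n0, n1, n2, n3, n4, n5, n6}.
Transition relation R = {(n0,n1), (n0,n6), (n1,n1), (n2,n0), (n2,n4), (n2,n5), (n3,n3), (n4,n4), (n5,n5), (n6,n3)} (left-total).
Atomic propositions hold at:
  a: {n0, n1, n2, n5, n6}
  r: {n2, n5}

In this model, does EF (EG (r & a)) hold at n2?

Sat(r & a) = {n2, n5}
EG (r & a): greatest fixpoint, start Z0 = {n2, n5}, keep only states in Sat with some successor in Z. Already a fixed point.
Sat(EG (r & a)) = {n2, n5}
EF (EG (r & a)): least fixpoint, start Z0 = {n2, n5}, add states with some successor in Z. Already a fixed point.
Sat(EF (EG (r & a))) = {n2, n5}
n2 ∈ Sat(EF (EG (r & a))) = {n2, n5}, so the formula holds at n2.

Yes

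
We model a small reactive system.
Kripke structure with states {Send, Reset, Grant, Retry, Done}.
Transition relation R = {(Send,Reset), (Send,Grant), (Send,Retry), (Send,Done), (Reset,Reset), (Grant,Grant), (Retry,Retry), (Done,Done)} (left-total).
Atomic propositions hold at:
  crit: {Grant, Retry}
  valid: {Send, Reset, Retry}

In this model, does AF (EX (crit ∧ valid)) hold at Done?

Sat(crit ∧ valid) = {Retry}
Sat(EX (crit ∧ valid)) = {s : some successor in {Retry}} = {Send, Retry}
AF (EX (crit ∧ valid)): least fixpoint, start Z0 = {Send, Retry}, add states with every successor in Z. Already a fixed point.
Sat(AF (EX (crit ∧ valid))) = {Send, Retry}
Done ∉ Sat(AF (EX (crit ∧ valid))) = {Send, Retry}, so the formula does not hold at Done.

No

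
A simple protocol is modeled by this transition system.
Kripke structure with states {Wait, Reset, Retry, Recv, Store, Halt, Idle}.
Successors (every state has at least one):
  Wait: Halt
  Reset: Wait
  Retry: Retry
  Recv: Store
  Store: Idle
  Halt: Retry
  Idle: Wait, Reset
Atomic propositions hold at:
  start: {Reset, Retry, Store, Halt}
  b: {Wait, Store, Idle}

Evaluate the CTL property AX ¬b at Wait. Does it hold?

Sat(¬b) = {Reset, Retry, Recv, Halt}
Sat(AX ¬b) = {s : every successor in {Reset, Retry, Recv, Halt}} = {Wait, Retry, Halt}
Wait ∈ Sat(AX ¬b) = {Wait, Retry, Halt}, so the formula holds at Wait.

Yes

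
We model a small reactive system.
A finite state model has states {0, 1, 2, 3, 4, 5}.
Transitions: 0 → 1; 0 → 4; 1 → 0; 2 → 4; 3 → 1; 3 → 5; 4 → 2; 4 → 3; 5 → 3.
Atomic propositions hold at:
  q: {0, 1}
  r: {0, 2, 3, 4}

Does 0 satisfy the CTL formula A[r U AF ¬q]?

Sat(¬q) = {2, 3, 4, 5}
AF ¬q: least fixpoint, start Z0 = {2, 3, 4, 5}, add states with every successor in Z. Already a fixed point.
Sat(AF ¬q) = {2, 3, 4, 5}
A[r U AF ¬q]: least fixpoint, start Z0 = Sat(AF ¬q) = {2, 3, 4, 5}, add states in Sat(r) with every successor in Z. Already a fixed point.
Sat(A[r U AF ¬q]) = {2, 3, 4, 5}
0 ∉ Sat(A[r U AF ¬q]) = {2, 3, 4, 5}, so the formula does not hold at 0.

No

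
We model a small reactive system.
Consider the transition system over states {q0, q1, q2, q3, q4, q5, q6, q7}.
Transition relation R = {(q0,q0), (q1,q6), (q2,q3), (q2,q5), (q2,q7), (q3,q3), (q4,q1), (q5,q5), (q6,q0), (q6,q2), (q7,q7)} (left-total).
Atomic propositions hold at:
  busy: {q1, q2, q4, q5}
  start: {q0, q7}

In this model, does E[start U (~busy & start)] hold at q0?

Yes

Sat(~busy) = {q0, q3, q6, q7}
Sat(~busy & start) = {q0, q7}
E[start U (~busy & start)]: least fixpoint, start Z0 = Sat((~busy & start)) = {q0, q7}, add states in Sat(start) with some successor in Z. Already a fixed point.
Sat(E[start U (~busy & start)]) = {q0, q7}
q0 ∈ Sat(E[start U (~busy & start)]) = {q0, q7}, so the formula holds at q0.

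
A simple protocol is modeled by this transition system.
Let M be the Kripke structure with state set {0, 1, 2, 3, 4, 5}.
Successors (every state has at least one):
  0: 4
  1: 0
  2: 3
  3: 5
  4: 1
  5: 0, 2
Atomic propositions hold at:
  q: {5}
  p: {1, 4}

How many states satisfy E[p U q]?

1

E[p U q]: least fixpoint, start Z0 = Sat(q) = {5}, add states in Sat(p) with some successor in Z. Already a fixed point.
Sat(E[p U q]) = {5}
|Sat(E[p U q])| = |{5}| = 1.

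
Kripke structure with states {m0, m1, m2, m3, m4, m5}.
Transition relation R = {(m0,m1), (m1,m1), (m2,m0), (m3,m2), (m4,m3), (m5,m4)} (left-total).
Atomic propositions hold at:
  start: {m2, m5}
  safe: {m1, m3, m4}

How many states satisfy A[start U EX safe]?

Sat(EX safe) = {s : some successor in {m1, m3, m4}} = {m0, m1, m4, m5}
A[start U EX safe]: least fixpoint, start Z0 = Sat(EX safe) = {m0, m1, m4, m5}, add states in Sat(start) with every successor in Z. Z1 = {m0, m1, m2, m4, m5}; fixed.
Sat(A[start U EX safe]) = {m0, m1, m2, m4, m5}
|Sat(A[start U EX safe])| = |{m0, m1, m2, m4, m5}| = 5.

5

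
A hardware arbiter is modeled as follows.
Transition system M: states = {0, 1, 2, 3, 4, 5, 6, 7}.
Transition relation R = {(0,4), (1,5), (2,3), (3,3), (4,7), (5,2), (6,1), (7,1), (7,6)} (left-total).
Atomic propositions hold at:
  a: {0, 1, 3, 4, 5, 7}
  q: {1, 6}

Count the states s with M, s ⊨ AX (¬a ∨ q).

Sat(¬a) = {2, 6}
Sat(¬a ∨ q) = {1, 2, 6}
Sat(AX (¬a ∨ q)) = {s : every successor in {1, 2, 6}} = {5, 6, 7}
|Sat(AX (¬a ∨ q))| = |{5, 6, 7}| = 3.

3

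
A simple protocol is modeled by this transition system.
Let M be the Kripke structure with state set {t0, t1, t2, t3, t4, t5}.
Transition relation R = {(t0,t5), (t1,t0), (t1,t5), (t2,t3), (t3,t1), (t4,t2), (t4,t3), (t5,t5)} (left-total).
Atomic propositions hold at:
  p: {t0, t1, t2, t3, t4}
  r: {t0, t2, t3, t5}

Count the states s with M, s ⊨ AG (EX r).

Sat(EX r) = {s : some successor in {t0, t2, t3, t5}} = {t0, t1, t2, t4, t5}
AG (EX r): greatest fixpoint, start Z0 = {t0, t1, t2, t4, t5}, keep only states in Sat with every successor in Z. Z1 = {t0, t1, t5}; fixed.
Sat(AG (EX r)) = {t0, t1, t5}
|Sat(AG (EX r))| = |{t0, t1, t5}| = 3.

3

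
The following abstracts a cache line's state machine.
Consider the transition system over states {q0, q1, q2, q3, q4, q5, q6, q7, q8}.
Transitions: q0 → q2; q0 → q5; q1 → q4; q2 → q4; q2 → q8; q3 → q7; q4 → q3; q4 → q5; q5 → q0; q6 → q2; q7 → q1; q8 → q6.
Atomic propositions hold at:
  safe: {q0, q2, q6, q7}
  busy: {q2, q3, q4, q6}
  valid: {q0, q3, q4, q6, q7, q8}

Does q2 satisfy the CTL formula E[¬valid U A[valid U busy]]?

Yes

Sat(¬valid) = {q1, q2, q5}
A[valid U busy]: least fixpoint, start Z0 = Sat(busy) = {q2, q3, q4, q6}, add states in Sat(valid) with every successor in Z. Z1 = {q2, q3, q4, q6, q8}; fixed.
Sat(A[valid U busy]) = {q2, q3, q4, q6, q8}
E[¬valid U A[valid U busy]]: least fixpoint, start Z0 = Sat(A[valid U busy]) = {q2, q3, q4, q6, q8}, add states in Sat(¬valid) with some successor in Z. Z1 = {q1, q2, q3, q4, q6, q8}; fixed.
Sat(E[¬valid U A[valid U busy]]) = {q1, q2, q3, q4, q6, q8}
q2 ∈ Sat(E[¬valid U A[valid U busy]]) = {q1, q2, q3, q4, q6, q8}, so the formula holds at q2.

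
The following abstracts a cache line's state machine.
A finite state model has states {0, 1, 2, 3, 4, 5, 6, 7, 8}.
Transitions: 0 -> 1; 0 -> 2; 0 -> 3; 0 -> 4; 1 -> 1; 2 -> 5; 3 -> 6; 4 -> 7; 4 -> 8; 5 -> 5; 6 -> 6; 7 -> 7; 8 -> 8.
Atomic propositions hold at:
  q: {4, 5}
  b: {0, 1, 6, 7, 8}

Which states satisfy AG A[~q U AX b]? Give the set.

Sat(~q) = {0, 1, 2, 3, 6, 7, 8}
Sat(AX b) = {s : every successor in {0, 1, 6, 7, 8}} = {1, 3, 4, 6, 7, 8}
A[~q U AX b]: least fixpoint, start Z0 = Sat(AX b) = {1, 3, 4, 6, 7, 8}, add states in Sat(~q) with every successor in Z. Already a fixed point.
Sat(A[~q U AX b]) = {1, 3, 4, 6, 7, 8}
AG A[~q U AX b]: greatest fixpoint, start Z0 = {1, 3, 4, 6, 7, 8}, keep only states in Sat with every successor in Z. Already a fixed point.
Sat(AG A[~q U AX b]) = {1, 3, 4, 6, 7, 8}

{1, 3, 4, 6, 7, 8}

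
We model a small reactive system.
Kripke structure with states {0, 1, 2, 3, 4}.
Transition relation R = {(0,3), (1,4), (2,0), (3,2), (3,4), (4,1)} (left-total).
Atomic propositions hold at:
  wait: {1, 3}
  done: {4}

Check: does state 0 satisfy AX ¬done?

Yes

Sat(¬done) = {0, 1, 2, 3}
Sat(AX ¬done) = {s : every successor in {0, 1, 2, 3}} = {0, 2, 4}
0 ∈ Sat(AX ¬done) = {0, 2, 4}, so the formula holds at 0.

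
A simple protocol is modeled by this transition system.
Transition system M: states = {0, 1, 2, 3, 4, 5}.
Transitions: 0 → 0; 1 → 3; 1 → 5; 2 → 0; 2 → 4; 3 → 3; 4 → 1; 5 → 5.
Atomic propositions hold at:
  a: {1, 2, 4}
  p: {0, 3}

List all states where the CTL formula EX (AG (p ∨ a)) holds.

Sat(p ∨ a) = {0, 1, 2, 3, 4}
AG (p ∨ a): greatest fixpoint, start Z0 = {0, 1, 2, 3, 4}, keep only states in Sat with every successor in Z. Z1 = {0, 2, 3, 4}; Z2 = {0, 2, 3}; Z3 = {0, 3}; fixed.
Sat(AG (p ∨ a)) = {0, 3}
Sat(EX (AG (p ∨ a))) = {s : some successor in {0, 3}} = {0, 1, 2, 3}

{0, 1, 2, 3}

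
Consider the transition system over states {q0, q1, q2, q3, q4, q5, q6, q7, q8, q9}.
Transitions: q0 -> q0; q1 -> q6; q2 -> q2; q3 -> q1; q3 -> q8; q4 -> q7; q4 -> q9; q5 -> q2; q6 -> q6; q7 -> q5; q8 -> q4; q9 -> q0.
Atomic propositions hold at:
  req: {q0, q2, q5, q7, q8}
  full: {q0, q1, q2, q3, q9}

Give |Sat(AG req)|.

AG req: greatest fixpoint, start Z0 = {q0, q2, q5, q7, q8}, keep only states in Sat with every successor in Z. Z1 = {q0, q2, q5, q7}; fixed.
Sat(AG req) = {q0, q2, q5, q7}
|Sat(AG req)| = |{q0, q2, q5, q7}| = 4.

4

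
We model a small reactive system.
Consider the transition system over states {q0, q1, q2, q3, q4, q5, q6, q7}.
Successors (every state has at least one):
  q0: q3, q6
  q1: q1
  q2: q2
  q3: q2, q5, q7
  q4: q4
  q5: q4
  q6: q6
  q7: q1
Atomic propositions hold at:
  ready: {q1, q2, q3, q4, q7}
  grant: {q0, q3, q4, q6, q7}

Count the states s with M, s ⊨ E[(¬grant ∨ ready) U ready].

Sat(¬grant) = {q1, q2, q5}
Sat(¬grant ∨ ready) = {q1, q2, q3, q4, q5, q7}
E[(¬grant ∨ ready) U ready]: least fixpoint, start Z0 = Sat(ready) = {q1, q2, q3, q4, q7}, add states in Sat(¬grant ∨ ready) with some successor in Z. Z1 = {q1, q2, q3, q4, q5, q7}; fixed.
Sat(E[(¬grant ∨ ready) U ready]) = {q1, q2, q3, q4, q5, q7}
|Sat(E[(¬grant ∨ ready) U ready])| = |{q1, q2, q3, q4, q5, q7}| = 6.

6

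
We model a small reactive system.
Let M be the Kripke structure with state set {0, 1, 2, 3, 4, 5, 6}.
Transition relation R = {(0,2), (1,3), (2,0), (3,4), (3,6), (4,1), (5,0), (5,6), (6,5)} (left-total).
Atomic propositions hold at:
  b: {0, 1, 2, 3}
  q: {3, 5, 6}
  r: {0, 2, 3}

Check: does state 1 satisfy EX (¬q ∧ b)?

No

Sat(¬q) = {0, 1, 2, 4}
Sat(¬q ∧ b) = {0, 1, 2}
Sat(EX (¬q ∧ b)) = {s : some successor in {0, 1, 2}} = {0, 2, 4, 5}
1 ∉ Sat(EX (¬q ∧ b)) = {0, 2, 4, 5}, so the formula does not hold at 1.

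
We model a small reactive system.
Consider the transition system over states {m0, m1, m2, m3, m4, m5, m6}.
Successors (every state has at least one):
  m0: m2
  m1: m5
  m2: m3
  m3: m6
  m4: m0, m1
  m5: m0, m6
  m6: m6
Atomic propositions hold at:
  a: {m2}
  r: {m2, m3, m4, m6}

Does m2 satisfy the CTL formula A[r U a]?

A[r U a]: least fixpoint, start Z0 = Sat(a) = {m2}, add states in Sat(r) with every successor in Z. Already a fixed point.
Sat(A[r U a]) = {m2}
m2 ∈ Sat(A[r U a]) = {m2}, so the formula holds at m2.

Yes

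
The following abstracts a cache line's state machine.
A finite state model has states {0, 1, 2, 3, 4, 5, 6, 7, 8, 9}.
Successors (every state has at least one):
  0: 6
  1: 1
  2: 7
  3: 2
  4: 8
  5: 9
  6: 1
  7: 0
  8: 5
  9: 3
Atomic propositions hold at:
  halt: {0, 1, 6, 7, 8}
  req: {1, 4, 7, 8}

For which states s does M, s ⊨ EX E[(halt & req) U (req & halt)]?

{1, 2, 4, 6}

Sat(halt & req) = {1, 7, 8}
Sat(req & halt) = {1, 7, 8}
E[(halt & req) U (req & halt)]: least fixpoint, start Z0 = Sat((req & halt)) = {1, 7, 8}, add states in Sat(halt & req) with some successor in Z. Already a fixed point.
Sat(E[(halt & req) U (req & halt)]) = {1, 7, 8}
Sat(EX E[(halt & req) U (req & halt)]) = {s : some successor in {1, 7, 8}} = {1, 2, 4, 6}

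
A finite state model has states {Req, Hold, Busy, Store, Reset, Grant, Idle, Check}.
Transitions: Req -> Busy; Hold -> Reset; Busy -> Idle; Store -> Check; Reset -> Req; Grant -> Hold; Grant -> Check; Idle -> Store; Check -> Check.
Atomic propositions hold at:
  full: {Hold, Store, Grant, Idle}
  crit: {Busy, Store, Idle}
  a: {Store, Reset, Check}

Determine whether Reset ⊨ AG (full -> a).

Sat(full -> a) = {Req, Busy, Store, Reset, Check}
AG (full -> a): greatest fixpoint, start Z0 = {Req, Busy, Store, Reset, Check}, keep only states in Sat with every successor in Z. Z1 = {Req, Store, Reset, Check}; Z2 = {Store, Reset, Check}; Z3 = {Store, Check}; fixed.
Sat(AG (full -> a)) = {Store, Check}
Reset ∉ Sat(AG (full -> a)) = {Store, Check}, so the formula does not hold at Reset.

No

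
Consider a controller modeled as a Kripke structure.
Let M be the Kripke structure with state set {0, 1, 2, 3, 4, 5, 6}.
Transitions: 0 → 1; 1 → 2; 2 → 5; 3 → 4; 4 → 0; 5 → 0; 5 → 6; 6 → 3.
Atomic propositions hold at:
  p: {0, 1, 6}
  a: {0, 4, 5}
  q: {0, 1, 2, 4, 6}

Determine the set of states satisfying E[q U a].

{0, 1, 2, 4, 5}

E[q U a]: least fixpoint, start Z0 = Sat(a) = {0, 4, 5}, add states in Sat(q) with some successor in Z. Z1 = {0, 2, 4, 5}; Z2 = {0, 1, 2, 4, 5}; fixed.
Sat(E[q U a]) = {0, 1, 2, 4, 5}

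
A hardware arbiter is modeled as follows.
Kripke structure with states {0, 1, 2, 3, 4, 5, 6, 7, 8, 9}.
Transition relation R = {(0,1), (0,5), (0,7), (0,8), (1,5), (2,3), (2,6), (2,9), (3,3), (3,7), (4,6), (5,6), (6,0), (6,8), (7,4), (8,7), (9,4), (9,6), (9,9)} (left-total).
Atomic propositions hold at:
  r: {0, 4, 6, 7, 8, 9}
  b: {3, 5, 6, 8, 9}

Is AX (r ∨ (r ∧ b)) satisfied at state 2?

No

Sat(r ∧ b) = {6, 8, 9}
Sat(r ∨ (r ∧ b)) = {0, 4, 6, 7, 8, 9}
Sat(AX (r ∨ (r ∧ b))) = {s : every successor in {0, 4, 6, 7, 8, 9}} = {4, 5, 6, 7, 8, 9}
2 ∉ Sat(AX (r ∨ (r ∧ b))) = {4, 5, 6, 7, 8, 9}, so the formula does not hold at 2.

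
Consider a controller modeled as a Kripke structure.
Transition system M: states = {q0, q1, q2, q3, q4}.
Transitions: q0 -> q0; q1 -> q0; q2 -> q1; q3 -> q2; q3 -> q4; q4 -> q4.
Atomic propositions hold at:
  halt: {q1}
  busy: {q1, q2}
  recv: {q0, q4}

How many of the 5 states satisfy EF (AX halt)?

Sat(AX halt) = {s : every successor in {q1}} = {q2}
EF (AX halt): least fixpoint, start Z0 = {q2}, add states with some successor in Z. Z1 = {q2, q3}; fixed.
Sat(EF (AX halt)) = {q2, q3}
|Sat(EF (AX halt))| = |{q2, q3}| = 2.

2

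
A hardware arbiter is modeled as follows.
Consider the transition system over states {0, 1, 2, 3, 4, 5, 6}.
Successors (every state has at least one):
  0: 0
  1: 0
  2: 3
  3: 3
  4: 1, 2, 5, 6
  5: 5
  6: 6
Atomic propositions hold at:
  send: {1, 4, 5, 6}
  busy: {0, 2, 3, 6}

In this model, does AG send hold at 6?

AG send: greatest fixpoint, start Z0 = {1, 4, 5, 6}, keep only states in Sat with every successor in Z. Z1 = {5, 6}; fixed.
Sat(AG send) = {5, 6}
6 ∈ Sat(AG send) = {5, 6}, so the formula holds at 6.

Yes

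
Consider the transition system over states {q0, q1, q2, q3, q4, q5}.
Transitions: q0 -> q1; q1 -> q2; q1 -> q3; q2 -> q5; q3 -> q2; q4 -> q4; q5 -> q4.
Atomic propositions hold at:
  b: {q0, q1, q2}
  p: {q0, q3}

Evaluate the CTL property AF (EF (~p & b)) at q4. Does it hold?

No

Sat(~p) = {q1, q2, q4, q5}
Sat(~p & b) = {q1, q2}
EF (~p & b): least fixpoint, start Z0 = {q1, q2}, add states with some successor in Z. Z1 = {q0, q1, q2, q3}; fixed.
Sat(EF (~p & b)) = {q0, q1, q2, q3}
AF (EF (~p & b)): least fixpoint, start Z0 = {q0, q1, q2, q3}, add states with every successor in Z. Already a fixed point.
Sat(AF (EF (~p & b))) = {q0, q1, q2, q3}
q4 ∉ Sat(AF (EF (~p & b))) = {q0, q1, q2, q3}, so the formula does not hold at q4.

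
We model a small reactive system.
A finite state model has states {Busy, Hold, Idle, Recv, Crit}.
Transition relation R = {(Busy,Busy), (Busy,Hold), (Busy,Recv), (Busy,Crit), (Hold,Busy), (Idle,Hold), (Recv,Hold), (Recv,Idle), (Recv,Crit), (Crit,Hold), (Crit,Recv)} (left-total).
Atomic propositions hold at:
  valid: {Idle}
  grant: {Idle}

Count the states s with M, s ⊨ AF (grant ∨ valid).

1

Sat(grant ∨ valid) = {Idle}
AF (grant ∨ valid): least fixpoint, start Z0 = {Idle}, add states with every successor in Z. Already a fixed point.
Sat(AF (grant ∨ valid)) = {Idle}
|Sat(AF (grant ∨ valid))| = |{Idle}| = 1.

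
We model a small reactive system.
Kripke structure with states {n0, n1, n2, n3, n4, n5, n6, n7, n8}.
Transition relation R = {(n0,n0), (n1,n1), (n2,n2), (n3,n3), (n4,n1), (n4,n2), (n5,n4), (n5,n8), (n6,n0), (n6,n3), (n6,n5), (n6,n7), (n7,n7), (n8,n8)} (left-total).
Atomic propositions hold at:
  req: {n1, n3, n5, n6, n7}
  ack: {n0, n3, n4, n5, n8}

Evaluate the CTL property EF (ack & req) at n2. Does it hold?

No

Sat(ack & req) = {n3, n5}
EF (ack & req): least fixpoint, start Z0 = {n3, n5}, add states with some successor in Z. Z1 = {n3, n5, n6}; fixed.
Sat(EF (ack & req)) = {n3, n5, n6}
n2 ∉ Sat(EF (ack & req)) = {n3, n5, n6}, so the formula does not hold at n2.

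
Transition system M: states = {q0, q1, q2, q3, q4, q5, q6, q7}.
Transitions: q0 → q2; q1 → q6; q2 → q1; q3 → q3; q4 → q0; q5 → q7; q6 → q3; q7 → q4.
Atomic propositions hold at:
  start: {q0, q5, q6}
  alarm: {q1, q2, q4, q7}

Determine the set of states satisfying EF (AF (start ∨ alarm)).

Sat(start ∨ alarm) = {q0, q1, q2, q4, q5, q6, q7}
AF (start ∨ alarm): least fixpoint, start Z0 = {q0, q1, q2, q4, q5, q6, q7}, add states with every successor in Z. Already a fixed point.
Sat(AF (start ∨ alarm)) = {q0, q1, q2, q4, q5, q6, q7}
EF (AF (start ∨ alarm)): least fixpoint, start Z0 = {q0, q1, q2, q4, q5, q6, q7}, add states with some successor in Z. Already a fixed point.
Sat(EF (AF (start ∨ alarm))) = {q0, q1, q2, q4, q5, q6, q7}

{q0, q1, q2, q4, q5, q6, q7}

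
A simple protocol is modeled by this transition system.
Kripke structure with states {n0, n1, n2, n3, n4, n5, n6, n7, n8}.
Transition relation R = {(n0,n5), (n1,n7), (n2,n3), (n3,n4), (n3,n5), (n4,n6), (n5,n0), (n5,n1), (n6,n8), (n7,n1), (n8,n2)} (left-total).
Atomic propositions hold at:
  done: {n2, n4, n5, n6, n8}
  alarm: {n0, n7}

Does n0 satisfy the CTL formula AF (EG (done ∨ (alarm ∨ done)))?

Sat(alarm ∨ done) = {n0, n2, n4, n5, n6, n7, n8}
Sat(done ∨ (alarm ∨ done)) = {n0, n2, n4, n5, n6, n7, n8}
EG (done ∨ (alarm ∨ done)): greatest fixpoint, start Z0 = {n0, n2, n4, n5, n6, n7, n8}, keep only states in Sat with some successor in Z. Z1 = {n0, n4, n5, n6, n8}; Z2 = {n0, n4, n5, n6}; Z3 = {n0, n4, n5}; Z4 = {n0, n5}; fixed.
Sat(EG (done ∨ (alarm ∨ done))) = {n0, n5}
AF (EG (done ∨ (alarm ∨ done))): least fixpoint, start Z0 = {n0, n5}, add states with every successor in Z. Already a fixed point.
Sat(AF (EG (done ∨ (alarm ∨ done)))) = {n0, n5}
n0 ∈ Sat(AF (EG (done ∨ (alarm ∨ done)))) = {n0, n5}, so the formula holds at n0.

Yes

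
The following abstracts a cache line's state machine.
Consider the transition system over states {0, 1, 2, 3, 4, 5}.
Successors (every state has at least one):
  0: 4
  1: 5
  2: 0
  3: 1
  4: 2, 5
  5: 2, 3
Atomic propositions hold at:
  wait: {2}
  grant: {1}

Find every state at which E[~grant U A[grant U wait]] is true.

Sat(~grant) = {0, 2, 3, 4, 5}
A[grant U wait]: least fixpoint, start Z0 = Sat(wait) = {2}, add states in Sat(grant) with every successor in Z. Already a fixed point.
Sat(A[grant U wait]) = {2}
E[~grant U A[grant U wait]]: least fixpoint, start Z0 = Sat(A[grant U wait]) = {2}, add states in Sat(~grant) with some successor in Z. Z1 = {2, 4, 5}; Z2 = {0, 2, 4, 5}; fixed.
Sat(E[~grant U A[grant U wait]]) = {0, 2, 4, 5}

{0, 2, 4, 5}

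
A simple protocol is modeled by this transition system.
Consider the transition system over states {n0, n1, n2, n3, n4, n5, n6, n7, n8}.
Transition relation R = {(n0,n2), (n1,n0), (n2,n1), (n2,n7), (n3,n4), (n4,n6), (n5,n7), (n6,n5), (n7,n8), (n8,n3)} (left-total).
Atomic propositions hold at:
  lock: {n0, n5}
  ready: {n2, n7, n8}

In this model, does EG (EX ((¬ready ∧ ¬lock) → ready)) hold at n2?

Sat(¬ready) = {n0, n1, n3, n4, n5, n6}
Sat(¬lock) = {n1, n2, n3, n4, n6, n7, n8}
Sat(¬ready ∧ ¬lock) = {n1, n3, n4, n6}
Sat((¬ready ∧ ¬lock) → ready) = {n0, n2, n5, n7, n8}
Sat(EX ((¬ready ∧ ¬lock) → ready)) = {s : some successor in {n0, n2, n5, n7, n8}} = {n0, n1, n2, n5, n6, n7}
EG (EX ((¬ready ∧ ¬lock) → ready)): greatest fixpoint, start Z0 = {n0, n1, n2, n5, n6, n7}, keep only states in Sat with some successor in Z. Z1 = {n0, n1, n2, n5, n6}; Z2 = {n0, n1, n2, n6}; Z3 = {n0, n1, n2}; fixed.
Sat(EG (EX ((¬ready ∧ ¬lock) → ready))) = {n0, n1, n2}
n2 ∈ Sat(EG (EX ((¬ready ∧ ¬lock) → ready))) = {n0, n1, n2}, so the formula holds at n2.

Yes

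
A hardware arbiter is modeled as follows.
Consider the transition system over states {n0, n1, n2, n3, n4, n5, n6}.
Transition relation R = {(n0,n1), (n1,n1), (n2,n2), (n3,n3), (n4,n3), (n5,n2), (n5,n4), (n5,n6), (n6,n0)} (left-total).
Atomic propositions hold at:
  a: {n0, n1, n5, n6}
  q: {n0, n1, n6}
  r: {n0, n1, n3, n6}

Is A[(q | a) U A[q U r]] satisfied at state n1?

Sat(q | a) = {n0, n1, n5, n6}
A[q U r]: least fixpoint, start Z0 = Sat(r) = {n0, n1, n3, n6}, add states in Sat(q) with every successor in Z. Already a fixed point.
Sat(A[q U r]) = {n0, n1, n3, n6}
A[(q | a) U A[q U r]]: least fixpoint, start Z0 = Sat(A[q U r]) = {n0, n1, n3, n6}, add states in Sat(q | a) with every successor in Z. Already a fixed point.
Sat(A[(q | a) U A[q U r]]) = {n0, n1, n3, n6}
n1 ∈ Sat(A[(q | a) U A[q U r]]) = {n0, n1, n3, n6}, so the formula holds at n1.

Yes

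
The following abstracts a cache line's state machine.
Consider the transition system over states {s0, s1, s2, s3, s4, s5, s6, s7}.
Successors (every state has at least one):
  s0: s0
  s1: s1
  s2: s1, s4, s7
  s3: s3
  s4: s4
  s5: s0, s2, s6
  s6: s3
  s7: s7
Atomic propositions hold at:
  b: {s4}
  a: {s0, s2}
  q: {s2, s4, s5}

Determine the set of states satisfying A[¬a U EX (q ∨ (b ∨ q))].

{s2, s4, s5}

Sat(¬a) = {s1, s3, s4, s5, s6, s7}
Sat(b ∨ q) = {s2, s4, s5}
Sat(q ∨ (b ∨ q)) = {s2, s4, s5}
Sat(EX (q ∨ (b ∨ q))) = {s : some successor in {s2, s4, s5}} = {s2, s4, s5}
A[¬a U EX (q ∨ (b ∨ q))]: least fixpoint, start Z0 = Sat(EX (q ∨ (b ∨ q))) = {s2, s4, s5}, add states in Sat(¬a) with every successor in Z. Already a fixed point.
Sat(A[¬a U EX (q ∨ (b ∨ q))]) = {s2, s4, s5}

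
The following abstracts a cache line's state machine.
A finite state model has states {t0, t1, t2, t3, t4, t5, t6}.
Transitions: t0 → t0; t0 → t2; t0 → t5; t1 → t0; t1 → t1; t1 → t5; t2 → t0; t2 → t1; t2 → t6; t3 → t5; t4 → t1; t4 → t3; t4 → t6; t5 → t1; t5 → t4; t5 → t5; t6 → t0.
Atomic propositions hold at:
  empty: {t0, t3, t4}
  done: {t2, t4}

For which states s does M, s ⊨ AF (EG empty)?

EG empty: greatest fixpoint, start Z0 = {t0, t3, t4}, keep only states in Sat with some successor in Z. Z1 = {t0, t4}; Z2 = {t0}; fixed.
Sat(EG empty) = {t0}
AF (EG empty): least fixpoint, start Z0 = {t0}, add states with every successor in Z. Z1 = {t0, t6}; fixed.
Sat(AF (EG empty)) = {t0, t6}

{t0, t6}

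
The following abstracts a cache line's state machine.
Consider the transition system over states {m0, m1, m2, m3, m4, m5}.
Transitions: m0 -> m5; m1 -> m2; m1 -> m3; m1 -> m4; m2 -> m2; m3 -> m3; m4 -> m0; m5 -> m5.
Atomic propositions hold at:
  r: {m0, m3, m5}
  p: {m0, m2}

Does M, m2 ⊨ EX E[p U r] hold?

E[p U r]: least fixpoint, start Z0 = Sat(r) = {m0, m3, m5}, add states in Sat(p) with some successor in Z. Already a fixed point.
Sat(E[p U r]) = {m0, m3, m5}
Sat(EX E[p U r]) = {s : some successor in {m0, m3, m5}} = {m0, m1, m3, m4, m5}
m2 ∉ Sat(EX E[p U r]) = {m0, m1, m3, m4, m5}, so the formula does not hold at m2.

No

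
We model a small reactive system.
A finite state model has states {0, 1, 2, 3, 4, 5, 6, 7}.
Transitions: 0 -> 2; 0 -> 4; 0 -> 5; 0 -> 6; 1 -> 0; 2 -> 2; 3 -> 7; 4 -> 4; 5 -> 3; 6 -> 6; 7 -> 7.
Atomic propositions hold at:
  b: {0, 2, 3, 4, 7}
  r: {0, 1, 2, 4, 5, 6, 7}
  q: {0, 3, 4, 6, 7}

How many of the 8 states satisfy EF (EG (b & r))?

Sat(b & r) = {0, 2, 4, 7}
EG (b & r): greatest fixpoint, start Z0 = {0, 2, 4, 7}, keep only states in Sat with some successor in Z. Already a fixed point.
Sat(EG (b & r)) = {0, 2, 4, 7}
EF (EG (b & r)): least fixpoint, start Z0 = {0, 2, 4, 7}, add states with some successor in Z. Z1 = {0, 1, 2, 3, 4, 7}; Z2 = {0, 1, 2, 3, 4, 5, 7}; fixed.
Sat(EF (EG (b & r))) = {0, 1, 2, 3, 4, 5, 7}
|Sat(EF (EG (b & r)))| = |{0, 1, 2, 3, 4, 5, 7}| = 7.

7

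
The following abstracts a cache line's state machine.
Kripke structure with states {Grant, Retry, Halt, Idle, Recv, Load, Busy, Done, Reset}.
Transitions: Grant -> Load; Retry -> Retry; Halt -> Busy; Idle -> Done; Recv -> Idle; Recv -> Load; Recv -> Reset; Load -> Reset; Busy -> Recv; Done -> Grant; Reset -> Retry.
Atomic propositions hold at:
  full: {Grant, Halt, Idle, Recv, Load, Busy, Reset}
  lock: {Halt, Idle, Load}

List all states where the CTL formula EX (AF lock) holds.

{Grant, Idle, Recv, Done}

AF lock: least fixpoint, start Z0 = {Halt, Idle, Load}, add states with every successor in Z. Z1 = {Grant, Halt, Idle, Load}; Z2 = {Grant, Halt, Idle, Load, Done}; fixed.
Sat(AF lock) = {Grant, Halt, Idle, Load, Done}
Sat(EX (AF lock)) = {s : some successor in {Grant, Halt, Idle, Load, Done}} = {Grant, Idle, Recv, Done}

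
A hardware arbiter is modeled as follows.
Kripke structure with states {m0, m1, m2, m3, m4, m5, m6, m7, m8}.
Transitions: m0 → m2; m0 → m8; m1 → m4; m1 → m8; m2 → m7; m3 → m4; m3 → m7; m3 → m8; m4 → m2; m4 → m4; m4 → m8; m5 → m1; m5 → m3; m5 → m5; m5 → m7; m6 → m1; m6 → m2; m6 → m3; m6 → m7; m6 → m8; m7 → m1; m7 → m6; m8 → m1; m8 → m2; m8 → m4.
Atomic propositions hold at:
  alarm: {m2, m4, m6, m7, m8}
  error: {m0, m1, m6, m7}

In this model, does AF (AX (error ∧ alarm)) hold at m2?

Sat(error ∧ alarm) = {m6, m7}
Sat(AX (error ∧ alarm)) = {s : every successor in {m6, m7}} = {m2}
AF (AX (error ∧ alarm)): least fixpoint, start Z0 = {m2}, add states with every successor in Z. Already a fixed point.
Sat(AF (AX (error ∧ alarm))) = {m2}
m2 ∈ Sat(AF (AX (error ∧ alarm))) = {m2}, so the formula holds at m2.

Yes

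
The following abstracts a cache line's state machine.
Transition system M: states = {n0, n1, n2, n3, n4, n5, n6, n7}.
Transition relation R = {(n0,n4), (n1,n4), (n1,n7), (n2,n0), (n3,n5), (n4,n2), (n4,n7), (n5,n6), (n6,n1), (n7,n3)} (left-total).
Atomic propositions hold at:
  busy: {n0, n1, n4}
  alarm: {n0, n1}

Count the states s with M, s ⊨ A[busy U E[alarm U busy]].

3

E[alarm U busy]: least fixpoint, start Z0 = Sat(busy) = {n0, n1, n4}, add states in Sat(alarm) with some successor in Z. Already a fixed point.
Sat(E[alarm U busy]) = {n0, n1, n4}
A[busy U E[alarm U busy]]: least fixpoint, start Z0 = Sat(E[alarm U busy]) = {n0, n1, n4}, add states in Sat(busy) with every successor in Z. Already a fixed point.
Sat(A[busy U E[alarm U busy]]) = {n0, n1, n4}
|Sat(A[busy U E[alarm U busy]])| = |{n0, n1, n4}| = 3.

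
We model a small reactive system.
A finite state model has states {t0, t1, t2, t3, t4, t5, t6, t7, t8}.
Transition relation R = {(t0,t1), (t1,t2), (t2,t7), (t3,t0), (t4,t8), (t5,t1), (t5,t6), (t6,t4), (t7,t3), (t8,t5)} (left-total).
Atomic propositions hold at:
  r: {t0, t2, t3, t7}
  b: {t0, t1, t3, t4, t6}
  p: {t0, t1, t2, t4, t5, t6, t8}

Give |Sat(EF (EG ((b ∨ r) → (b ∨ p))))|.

4

Sat(b ∨ r) = {t0, t1, t2, t3, t4, t6, t7}
Sat(b ∨ p) = {t0, t1, t2, t3, t4, t5, t6, t8}
Sat((b ∨ r) → (b ∨ p)) = {t0, t1, t2, t3, t4, t5, t6, t8}
EG ((b ∨ r) → (b ∨ p)): greatest fixpoint, start Z0 = {t0, t1, t2, t3, t4, t5, t6, t8}, keep only states in Sat with some successor in Z. Z1 = {t0, t1, t3, t4, t5, t6, t8}; Z2 = {t0, t3, t4, t5, t6, t8}; Z3 = {t3, t4, t5, t6, t8}; Z4 = {t4, t5, t6, t8}; fixed.
Sat(EG ((b ∨ r) → (b ∨ p))) = {t4, t5, t6, t8}
EF (EG ((b ∨ r) → (b ∨ p))): least fixpoint, start Z0 = {t4, t5, t6, t8}, add states with some successor in Z. Already a fixed point.
Sat(EF (EG ((b ∨ r) → (b ∨ p)))) = {t4, t5, t6, t8}
|Sat(EF (EG ((b ∨ r) → (b ∨ p))))| = |{t4, t5, t6, t8}| = 4.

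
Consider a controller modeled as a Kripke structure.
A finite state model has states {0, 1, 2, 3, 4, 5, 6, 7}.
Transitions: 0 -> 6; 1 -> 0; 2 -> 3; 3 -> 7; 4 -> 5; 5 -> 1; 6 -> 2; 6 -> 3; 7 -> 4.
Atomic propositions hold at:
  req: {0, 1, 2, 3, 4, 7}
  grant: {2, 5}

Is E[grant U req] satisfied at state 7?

E[grant U req]: least fixpoint, start Z0 = Sat(req) = {0, 1, 2, 3, 4, 7}, add states in Sat(grant) with some successor in Z. Z1 = {0, 1, 2, 3, 4, 5, 7}; fixed.
Sat(E[grant U req]) = {0, 1, 2, 3, 4, 5, 7}
7 ∈ Sat(E[grant U req]) = {0, 1, 2, 3, 4, 5, 7}, so the formula holds at 7.

Yes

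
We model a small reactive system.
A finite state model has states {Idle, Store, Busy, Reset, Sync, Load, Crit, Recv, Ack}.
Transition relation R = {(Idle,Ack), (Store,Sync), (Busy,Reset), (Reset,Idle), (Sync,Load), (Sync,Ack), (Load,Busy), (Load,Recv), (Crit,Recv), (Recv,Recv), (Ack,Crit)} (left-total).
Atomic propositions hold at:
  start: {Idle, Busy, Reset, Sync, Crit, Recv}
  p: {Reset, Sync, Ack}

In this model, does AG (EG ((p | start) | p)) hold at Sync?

Sat(p | start) = {Idle, Busy, Reset, Sync, Crit, Recv, Ack}
Sat((p | start) | p) = {Idle, Busy, Reset, Sync, Crit, Recv, Ack}
EG ((p | start) | p): greatest fixpoint, start Z0 = {Idle, Busy, Reset, Sync, Crit, Recv, Ack}, keep only states in Sat with some successor in Z. Already a fixed point.
Sat(EG ((p | start) | p)) = {Idle, Busy, Reset, Sync, Crit, Recv, Ack}
AG (EG ((p | start) | p)): greatest fixpoint, start Z0 = {Idle, Busy, Reset, Sync, Crit, Recv, Ack}, keep only states in Sat with every successor in Z. Z1 = {Idle, Busy, Reset, Crit, Recv, Ack}; fixed.
Sat(AG (EG ((p | start) | p))) = {Idle, Busy, Reset, Crit, Recv, Ack}
Sync ∉ Sat(AG (EG ((p | start) | p))) = {Idle, Busy, Reset, Crit, Recv, Ack}, so the formula does not hold at Sync.

No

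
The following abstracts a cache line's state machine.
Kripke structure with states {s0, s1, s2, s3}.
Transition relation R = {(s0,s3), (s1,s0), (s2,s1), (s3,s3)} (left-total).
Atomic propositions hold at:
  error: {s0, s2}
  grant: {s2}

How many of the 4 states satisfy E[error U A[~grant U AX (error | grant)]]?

Sat(~grant) = {s0, s1, s3}
Sat(error | grant) = {s0, s2}
Sat(AX (error | grant)) = {s : every successor in {s0, s2}} = {s1}
A[~grant U AX (error | grant)]: least fixpoint, start Z0 = Sat(AX (error | grant)) = {s1}, add states in Sat(~grant) with every successor in Z. Already a fixed point.
Sat(A[~grant U AX (error | grant)]) = {s1}
E[error U A[~grant U AX (error | grant)]]: least fixpoint, start Z0 = Sat(A[~grant U AX (error | grant)]) = {s1}, add states in Sat(error) with some successor in Z. Z1 = {s1, s2}; fixed.
Sat(E[error U A[~grant U AX (error | grant)]]) = {s1, s2}
|Sat(E[error U A[~grant U AX (error | grant)]])| = |{s1, s2}| = 2.

2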